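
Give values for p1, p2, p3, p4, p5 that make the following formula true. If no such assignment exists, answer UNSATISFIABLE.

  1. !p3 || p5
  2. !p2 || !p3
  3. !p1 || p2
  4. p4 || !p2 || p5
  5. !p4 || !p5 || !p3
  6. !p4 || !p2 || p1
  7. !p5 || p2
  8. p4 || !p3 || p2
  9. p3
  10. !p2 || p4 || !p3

(p3) alone gives p3 = true.
(p5) alone gives p5 = true.
(!p2) alone gives p2 = false.
That conflicts with the unit clause (p2).

UNSATISFIABLE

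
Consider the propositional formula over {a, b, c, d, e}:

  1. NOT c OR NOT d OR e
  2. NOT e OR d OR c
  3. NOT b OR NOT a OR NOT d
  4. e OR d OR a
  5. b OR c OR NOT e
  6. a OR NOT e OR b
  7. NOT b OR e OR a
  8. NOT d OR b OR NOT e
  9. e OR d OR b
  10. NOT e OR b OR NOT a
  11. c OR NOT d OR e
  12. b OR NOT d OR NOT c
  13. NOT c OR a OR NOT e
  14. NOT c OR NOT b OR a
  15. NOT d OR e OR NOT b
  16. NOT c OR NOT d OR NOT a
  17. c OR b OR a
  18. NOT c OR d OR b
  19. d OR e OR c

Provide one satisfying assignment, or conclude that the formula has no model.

Try c = true.
Try d = false.
Unit clause (b) forces b = true.
Unit clause (a) forces a = true.
No clause remains; e is free.

a: true,  b: true,  c: true,  d: false,  e: false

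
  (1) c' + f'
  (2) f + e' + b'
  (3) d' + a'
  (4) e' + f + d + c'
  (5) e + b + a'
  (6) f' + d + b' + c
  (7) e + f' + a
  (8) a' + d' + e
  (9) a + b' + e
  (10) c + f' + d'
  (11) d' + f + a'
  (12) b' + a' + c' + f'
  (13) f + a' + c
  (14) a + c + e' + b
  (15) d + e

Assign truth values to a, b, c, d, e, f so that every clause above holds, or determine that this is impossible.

a=0, b=0, c=1, d=1, e=1, f=0

Try c = 1.
(f') alone gives f = 0.
Try e = 1.
(b') alone gives b = 0.
(d) alone gives d = 1.
(a') alone gives a = 0.
This assignment satisfies each clause.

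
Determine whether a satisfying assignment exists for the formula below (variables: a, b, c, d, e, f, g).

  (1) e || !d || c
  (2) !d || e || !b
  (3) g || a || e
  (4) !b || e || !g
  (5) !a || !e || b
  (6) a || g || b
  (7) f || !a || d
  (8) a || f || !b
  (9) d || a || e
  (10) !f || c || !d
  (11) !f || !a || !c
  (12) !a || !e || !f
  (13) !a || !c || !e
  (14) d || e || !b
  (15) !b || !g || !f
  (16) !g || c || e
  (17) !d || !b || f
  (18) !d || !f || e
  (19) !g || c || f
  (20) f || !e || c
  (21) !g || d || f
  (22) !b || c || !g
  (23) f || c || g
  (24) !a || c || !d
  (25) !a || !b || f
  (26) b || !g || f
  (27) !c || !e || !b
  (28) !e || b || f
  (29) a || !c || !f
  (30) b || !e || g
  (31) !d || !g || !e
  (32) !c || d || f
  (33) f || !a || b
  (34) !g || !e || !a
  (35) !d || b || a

Yes, satisfiable

Branch on e: set e = false.
Branch on d: set d = false.
From the singleton clause (a), a = true.
From the singleton clause (f), f = true.
From the singleton clause (!c), c = false.
From the singleton clause (!b), b = false.
From the singleton clause (!g), g = false.
All clauses are satisfied.
A satisfying assignment: a ↦ true, b ↦ false, c ↦ false, d ↦ false, e ↦ false, f ↦ true, g ↦ false.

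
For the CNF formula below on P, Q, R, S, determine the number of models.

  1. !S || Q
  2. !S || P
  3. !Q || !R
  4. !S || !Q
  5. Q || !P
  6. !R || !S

4

There are 2^4 = 16 truth assignments over (P, Q, R, S).
Split on S. With S = true, the clauses containing S are satisfied and !S drops from the rest; 0 of the 2^3 = 8 assignments to the other variables satisfy what remains.
With S = false, by the same count on the reduced clause set, 4 assignments work.
(One model: P=F, Q=F, R=F, S=F.)
Total: 0 + 4 = 4.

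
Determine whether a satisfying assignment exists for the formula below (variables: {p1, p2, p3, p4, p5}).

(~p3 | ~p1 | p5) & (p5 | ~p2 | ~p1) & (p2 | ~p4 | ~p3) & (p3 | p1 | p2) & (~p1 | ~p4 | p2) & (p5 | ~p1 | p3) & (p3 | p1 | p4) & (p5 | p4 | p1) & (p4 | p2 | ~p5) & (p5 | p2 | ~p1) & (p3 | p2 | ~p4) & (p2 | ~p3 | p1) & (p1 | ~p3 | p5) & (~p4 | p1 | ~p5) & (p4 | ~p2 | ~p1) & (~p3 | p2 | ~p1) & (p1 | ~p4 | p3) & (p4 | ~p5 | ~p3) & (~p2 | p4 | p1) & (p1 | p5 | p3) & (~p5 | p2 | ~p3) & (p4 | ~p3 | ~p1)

Yes

Try p3 = 1.
Try p1 = 1.
(p5) alone gives p5 = 1.
(p2) alone gives p2 = 1.
(p4) alone gives p4 = 1.
This assignment satisfies each clause.
A satisfying assignment: p1 ↦ 1, p2 ↦ 1, p3 ↦ 1, p4 ↦ 1, p5 ↦ 1.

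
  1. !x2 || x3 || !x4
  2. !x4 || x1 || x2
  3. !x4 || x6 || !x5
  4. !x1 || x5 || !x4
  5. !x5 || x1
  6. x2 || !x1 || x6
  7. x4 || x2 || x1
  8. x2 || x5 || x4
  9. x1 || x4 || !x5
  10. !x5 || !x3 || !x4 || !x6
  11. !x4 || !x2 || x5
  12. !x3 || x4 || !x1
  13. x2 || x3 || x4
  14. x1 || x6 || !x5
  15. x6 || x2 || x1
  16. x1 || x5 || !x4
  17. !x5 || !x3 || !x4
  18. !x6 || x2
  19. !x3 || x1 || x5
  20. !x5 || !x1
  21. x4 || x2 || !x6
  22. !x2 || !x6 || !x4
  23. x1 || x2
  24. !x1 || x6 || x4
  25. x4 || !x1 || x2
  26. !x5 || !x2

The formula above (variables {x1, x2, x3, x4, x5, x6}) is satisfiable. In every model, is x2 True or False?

True

Suppose x2 = false.
From the singleton clause (!x6), x6 = false.
From the singleton clause (!x1), x1 = false.
That conflicts with the unit clause (x1).
So every satisfying assignment has x2 = True.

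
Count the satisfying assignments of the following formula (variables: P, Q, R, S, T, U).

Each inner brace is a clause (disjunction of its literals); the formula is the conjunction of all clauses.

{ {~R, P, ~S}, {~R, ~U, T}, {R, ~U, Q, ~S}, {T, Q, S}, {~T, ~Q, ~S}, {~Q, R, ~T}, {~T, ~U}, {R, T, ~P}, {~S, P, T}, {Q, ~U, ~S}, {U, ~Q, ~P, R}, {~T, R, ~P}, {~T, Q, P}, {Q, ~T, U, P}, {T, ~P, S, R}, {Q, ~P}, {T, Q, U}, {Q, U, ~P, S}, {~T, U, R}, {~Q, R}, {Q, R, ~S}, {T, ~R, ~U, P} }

5

There are 2^6 = 64 truth assignments over (P, Q, R, S, T, U).
Split on P. With P = 1, the clauses containing P are satisfied and ~P drops from the rest; 3 of the 2^5 = 32 assignments to the other variables satisfy what remains.
With P = 0, by the same count on the reduced clause set, 2 assignments work.
(One model: P=F, Q=T, R=T, S=F, T=F, U=F.)
Total: 3 + 2 = 5.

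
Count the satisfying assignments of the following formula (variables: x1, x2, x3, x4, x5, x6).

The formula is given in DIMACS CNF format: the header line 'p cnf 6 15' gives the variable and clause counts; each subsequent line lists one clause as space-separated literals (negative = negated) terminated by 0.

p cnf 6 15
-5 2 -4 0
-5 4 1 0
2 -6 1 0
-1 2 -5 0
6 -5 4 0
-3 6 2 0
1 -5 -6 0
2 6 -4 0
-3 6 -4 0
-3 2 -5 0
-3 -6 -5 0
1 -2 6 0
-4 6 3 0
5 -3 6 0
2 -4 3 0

There are 2^6 = 64 truth assignments over (x1, x2, x3, x4, x5, x6).
Split on x5. With x5 = True, the clauses containing x5 are satisfied and ¬x5 drops from the rest; 2 of the 2^5 = 32 assignments to the other variables satisfy what remains.
With x5 = False, by the same count on the reduced clause set, 14 assignments work.
(One model: x1=F, x2=F, x3=F, x4=F, x5=F, x6=F.)
Total: 2 + 14 = 16.

16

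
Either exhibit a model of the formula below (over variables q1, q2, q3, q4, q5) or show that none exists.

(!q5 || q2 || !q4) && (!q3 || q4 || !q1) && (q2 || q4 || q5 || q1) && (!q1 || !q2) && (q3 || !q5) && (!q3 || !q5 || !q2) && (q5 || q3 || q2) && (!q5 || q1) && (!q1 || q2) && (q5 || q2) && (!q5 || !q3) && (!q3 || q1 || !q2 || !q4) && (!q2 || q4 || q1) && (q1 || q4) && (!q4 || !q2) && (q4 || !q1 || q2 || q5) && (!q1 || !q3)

UNSATISFIABLE

Branch on q1: set q1 = false.
Unit clause (!q5) forces q5 = false.
Unit clause (q2) forces q2 = true.
Unit clause (q4) forces q4 = true.
That conflicts with the unit clause (!q4).
Backtrack on q1: now try q1 = true.
Unit clause (!q2) forces q2 = false.
That conflicts with the unit clause (q2).
Neither q1 = true nor q1 = false works.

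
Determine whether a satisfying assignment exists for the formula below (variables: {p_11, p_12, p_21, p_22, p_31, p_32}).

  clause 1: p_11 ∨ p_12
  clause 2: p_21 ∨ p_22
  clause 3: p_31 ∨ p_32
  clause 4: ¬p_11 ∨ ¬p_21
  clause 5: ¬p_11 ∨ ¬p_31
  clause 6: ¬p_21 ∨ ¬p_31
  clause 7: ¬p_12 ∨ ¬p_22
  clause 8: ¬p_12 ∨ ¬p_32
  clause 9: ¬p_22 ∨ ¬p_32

Unsatisfiable

Try p_11 = True.
(¬p_21) alone gives p_21 = False.
(p_22) alone gives p_22 = True.
(¬p_31) alone gives p_31 = False.
(p_32) alone gives p_32 = True.
Now (¬p_32) is unsatisfied and unit — conflict.
That branch fails; take p_11 = False instead.
(p_12) alone gives p_12 = True.
(¬p_22) alone gives p_22 = False.
(p_21) alone gives p_21 = True.
(¬p_31) alone gives p_31 = False.
(p_32) alone gives p_32 = True.
Now (¬p_32) is unsatisfied and unit — conflict.
Either choice for p_11 ends in contradiction.
No assignment satisfies every clause.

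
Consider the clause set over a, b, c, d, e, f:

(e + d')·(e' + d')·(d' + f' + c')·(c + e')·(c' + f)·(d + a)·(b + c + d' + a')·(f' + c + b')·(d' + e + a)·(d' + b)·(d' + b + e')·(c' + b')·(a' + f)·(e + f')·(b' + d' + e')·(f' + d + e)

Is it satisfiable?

Branch on e: set e = 1.
From the singleton clause (d'), d = 0.
From the singleton clause (c), c = 1.
From the singleton clause (f), f = 1.
From the singleton clause (a), a = 1.
From the singleton clause (b'), b = 0.
All clauses are satisfied.
A satisfying assignment: a: 1,  b: 0,  c: 1,  d: 0,  e: 1,  f: 1.

Yes, satisfiable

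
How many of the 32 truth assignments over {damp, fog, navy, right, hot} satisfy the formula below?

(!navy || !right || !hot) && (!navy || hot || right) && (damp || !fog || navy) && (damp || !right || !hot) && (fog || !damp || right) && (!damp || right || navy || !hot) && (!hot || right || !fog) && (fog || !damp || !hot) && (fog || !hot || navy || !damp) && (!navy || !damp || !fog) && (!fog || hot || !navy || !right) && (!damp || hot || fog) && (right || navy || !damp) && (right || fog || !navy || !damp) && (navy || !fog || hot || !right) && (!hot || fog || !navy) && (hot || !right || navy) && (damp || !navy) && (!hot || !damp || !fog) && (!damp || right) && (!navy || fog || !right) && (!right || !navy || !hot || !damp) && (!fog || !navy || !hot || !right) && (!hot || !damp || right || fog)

2

There are 2^5 = 32 truth assignments over (damp, fog, navy, right, hot).
Split on right. With right = true, the clauses containing right are satisfied and !right drops from the rest; 0 of the 2^4 = 16 assignments to the other variables satisfy what remains.
With right = false, by the same count on the reduced clause set, 2 assignments work.
(One model: damp=F, fog=F, navy=F, right=F, hot=F.)
Total: 0 + 2 = 2.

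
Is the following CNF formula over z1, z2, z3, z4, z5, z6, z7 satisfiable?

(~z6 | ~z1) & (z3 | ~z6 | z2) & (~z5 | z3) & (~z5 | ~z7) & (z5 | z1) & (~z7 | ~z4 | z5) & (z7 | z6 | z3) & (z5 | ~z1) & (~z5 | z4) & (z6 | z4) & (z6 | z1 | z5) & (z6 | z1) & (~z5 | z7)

Try z6 = 0.
From the singleton clause (z4), z4 = 1.
From the singleton clause (z1), z1 = 1.
From the singleton clause (z5), z5 = 1.
From the singleton clause (z3), z3 = 1.
From the singleton clause (~z7), z7 = 0.
That conflicts with the unit clause (z7).
So z6 must be the other value — set z6 = 1.
From the singleton clause (~z1), z1 = 0.
From the singleton clause (z5), z5 = 1.
From the singleton clause (z3), z3 = 1.
From the singleton clause (~z7), z7 = 0.
That conflicts with the unit clause (z7).
Either choice for z6 ends in contradiction.
No assignment satisfies every clause.

Unsatisfiable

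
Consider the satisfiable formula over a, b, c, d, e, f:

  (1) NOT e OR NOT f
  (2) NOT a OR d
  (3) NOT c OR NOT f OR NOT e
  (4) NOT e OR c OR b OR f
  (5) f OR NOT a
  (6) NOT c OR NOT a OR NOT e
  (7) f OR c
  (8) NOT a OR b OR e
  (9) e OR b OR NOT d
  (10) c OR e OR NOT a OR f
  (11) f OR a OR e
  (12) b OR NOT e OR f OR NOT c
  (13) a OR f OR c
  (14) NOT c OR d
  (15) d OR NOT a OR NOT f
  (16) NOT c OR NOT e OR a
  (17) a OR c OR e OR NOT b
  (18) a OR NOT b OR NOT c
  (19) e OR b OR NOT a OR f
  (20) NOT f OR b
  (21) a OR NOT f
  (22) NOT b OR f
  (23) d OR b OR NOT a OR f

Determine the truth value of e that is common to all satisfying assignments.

Suppose e = true.
(NOT f) alone gives f = false.
(NOT a) alone gives a = false.
(c) alone gives c = true.
But (NOT c) is also a unit clause — contradiction.
So every satisfying assignment has e = False.

False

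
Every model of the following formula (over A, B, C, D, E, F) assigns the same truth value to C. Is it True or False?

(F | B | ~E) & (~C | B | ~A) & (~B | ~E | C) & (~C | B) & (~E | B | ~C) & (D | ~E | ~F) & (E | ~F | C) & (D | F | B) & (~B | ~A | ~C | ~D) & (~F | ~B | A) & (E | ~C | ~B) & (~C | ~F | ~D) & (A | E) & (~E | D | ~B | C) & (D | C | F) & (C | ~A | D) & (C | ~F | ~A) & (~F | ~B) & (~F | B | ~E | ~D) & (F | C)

True

Suppose C = 0.
From the singleton clause (F), F = 1.
From the singleton clause (E), E = 1.
From the singleton clause (~B), B = 0.
From the singleton clause (D), D = 1.
But (~D) is also a unit clause — contradiction.
So every satisfying assignment has C = True.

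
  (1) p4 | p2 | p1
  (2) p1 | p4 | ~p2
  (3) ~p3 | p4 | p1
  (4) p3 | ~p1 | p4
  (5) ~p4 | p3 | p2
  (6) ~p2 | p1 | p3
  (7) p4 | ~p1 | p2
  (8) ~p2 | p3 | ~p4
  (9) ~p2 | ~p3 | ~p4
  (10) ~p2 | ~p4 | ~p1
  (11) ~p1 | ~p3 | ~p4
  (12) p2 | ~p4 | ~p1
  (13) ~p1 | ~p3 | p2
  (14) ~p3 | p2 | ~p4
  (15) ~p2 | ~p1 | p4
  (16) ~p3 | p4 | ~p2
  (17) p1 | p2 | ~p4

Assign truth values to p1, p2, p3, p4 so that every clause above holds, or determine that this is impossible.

Suppose p4 = 1.
Suppose p3 = 1.
(~p2) alone gives p2 = 0.
But (p2) is also a unit clause — contradiction.
That branch fails; take p3 = 0 instead.
(p2) alone gives p2 = 1.
But (~p2) is also a unit clause — contradiction.
Neither p3 = 1 nor p3 = 0 works.
That branch fails; take p4 = 0 instead.
Suppose p2 = 1.
(p1) alone gives p1 = 1.
But (~p1) is also a unit clause — contradiction.
That branch fails; take p2 = 0 instead.
(p1) alone gives p1 = 1.
But (~p1) is also a unit clause — contradiction.
Neither p2 = 1 nor p2 = 0 works.
Neither p4 = 1 nor p4 = 0 works.

UNSATISFIABLE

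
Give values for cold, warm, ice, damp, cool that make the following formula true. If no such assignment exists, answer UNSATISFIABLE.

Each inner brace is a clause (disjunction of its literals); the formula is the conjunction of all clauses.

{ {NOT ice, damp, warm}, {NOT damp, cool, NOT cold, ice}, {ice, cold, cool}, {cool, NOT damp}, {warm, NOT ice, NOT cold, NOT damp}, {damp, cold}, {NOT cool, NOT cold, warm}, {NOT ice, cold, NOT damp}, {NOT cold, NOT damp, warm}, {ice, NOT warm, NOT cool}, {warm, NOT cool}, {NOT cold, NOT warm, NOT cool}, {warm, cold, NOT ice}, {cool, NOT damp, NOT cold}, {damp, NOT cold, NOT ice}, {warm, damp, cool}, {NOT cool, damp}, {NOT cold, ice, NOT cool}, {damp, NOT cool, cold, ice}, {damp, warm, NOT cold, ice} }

Try cool = false.
Unit clause (NOT damp) forces damp = false.
Unit clause (cold) forces cold = true.
Unit clause (NOT ice) forces ice = false.
Unit clause (warm) forces warm = true.
This assignment satisfies each clause.

cold ↦ true, warm ↦ true, ice ↦ false, damp ↦ false, cool ↦ false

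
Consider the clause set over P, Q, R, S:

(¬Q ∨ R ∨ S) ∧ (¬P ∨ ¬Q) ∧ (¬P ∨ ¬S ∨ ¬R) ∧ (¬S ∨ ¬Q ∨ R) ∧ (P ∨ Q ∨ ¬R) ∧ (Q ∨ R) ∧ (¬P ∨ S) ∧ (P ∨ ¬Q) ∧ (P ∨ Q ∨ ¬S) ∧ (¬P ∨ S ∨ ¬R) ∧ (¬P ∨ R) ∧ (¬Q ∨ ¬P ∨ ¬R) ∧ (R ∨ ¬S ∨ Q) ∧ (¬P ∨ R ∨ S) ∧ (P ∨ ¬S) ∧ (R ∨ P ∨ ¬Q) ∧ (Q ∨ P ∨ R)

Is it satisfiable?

No, unsatisfiable

Case P = False:
Unit clause (¬Q) forces Q = False.
Unit clause (¬R) forces R = False.
That conflicts with the unit clause (R).
Undo P and try P = True.
Unit clause (¬Q) forces Q = False.
Unit clause (R) forces R = True.
Unit clause (¬S) forces S = False.
That conflicts with the unit clause (S).
Both values of P lead to a conflict.
No assignment satisfies every clause.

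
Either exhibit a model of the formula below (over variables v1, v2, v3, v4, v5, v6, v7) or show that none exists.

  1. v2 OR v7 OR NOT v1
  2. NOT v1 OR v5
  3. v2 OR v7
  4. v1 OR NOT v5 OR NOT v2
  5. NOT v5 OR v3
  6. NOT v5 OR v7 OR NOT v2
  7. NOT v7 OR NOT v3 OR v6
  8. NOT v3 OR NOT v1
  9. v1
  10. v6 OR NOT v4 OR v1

Unit clause (v1) forces v1 = true.
Unit clause (v5) forces v5 = true.
Unit clause (v3) forces v3 = true.
Now (NOT v3) is unsatisfied and unit — conflict.

UNSATISFIABLE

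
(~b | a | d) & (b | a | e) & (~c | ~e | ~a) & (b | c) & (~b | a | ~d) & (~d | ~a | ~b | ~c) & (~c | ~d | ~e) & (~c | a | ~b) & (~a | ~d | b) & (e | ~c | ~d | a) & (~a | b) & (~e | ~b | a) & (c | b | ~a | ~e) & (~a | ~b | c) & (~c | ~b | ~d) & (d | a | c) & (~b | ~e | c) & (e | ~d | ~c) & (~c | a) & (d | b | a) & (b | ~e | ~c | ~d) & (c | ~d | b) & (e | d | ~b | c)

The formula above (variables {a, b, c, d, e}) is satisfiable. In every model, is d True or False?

Suppose d = 1.
Case b = 1:
(a) alone gives a = 1.
(~c) alone gives c = 0.
Now (c) is unsatisfied and unit — conflict.
That branch fails; take b = 0 instead.
(c) alone gives c = 1.
(~e) alone gives e = 0.
Now (e) is unsatisfied and unit — conflict.
Either choice for b ends in contradiction.
So every satisfying assignment has d = False.

False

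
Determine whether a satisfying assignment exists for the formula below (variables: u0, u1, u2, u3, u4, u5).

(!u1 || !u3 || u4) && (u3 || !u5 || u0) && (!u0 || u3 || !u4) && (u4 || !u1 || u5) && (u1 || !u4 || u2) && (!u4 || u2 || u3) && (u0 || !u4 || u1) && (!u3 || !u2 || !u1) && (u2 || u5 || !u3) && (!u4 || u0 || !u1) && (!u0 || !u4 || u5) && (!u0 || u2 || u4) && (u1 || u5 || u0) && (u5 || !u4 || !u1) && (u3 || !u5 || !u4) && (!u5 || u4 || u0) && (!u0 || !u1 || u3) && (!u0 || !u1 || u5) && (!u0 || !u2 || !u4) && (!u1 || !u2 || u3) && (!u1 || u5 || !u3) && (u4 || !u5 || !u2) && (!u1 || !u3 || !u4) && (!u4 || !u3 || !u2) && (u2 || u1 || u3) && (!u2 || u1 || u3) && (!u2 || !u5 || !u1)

Yes, satisfiable

Try u1 = false.
Try u4 = false.
Try u0 = true.
From the singleton clause (u2), u2 = true.
From the singleton clause (!u5), u5 = false.
From the singleton clause (u3), u3 = true.
This assignment satisfies each clause.
A satisfying assignment: u0 ↦ true, u1 ↦ false, u2 ↦ true, u3 ↦ true, u4 ↦ false, u5 ↦ false.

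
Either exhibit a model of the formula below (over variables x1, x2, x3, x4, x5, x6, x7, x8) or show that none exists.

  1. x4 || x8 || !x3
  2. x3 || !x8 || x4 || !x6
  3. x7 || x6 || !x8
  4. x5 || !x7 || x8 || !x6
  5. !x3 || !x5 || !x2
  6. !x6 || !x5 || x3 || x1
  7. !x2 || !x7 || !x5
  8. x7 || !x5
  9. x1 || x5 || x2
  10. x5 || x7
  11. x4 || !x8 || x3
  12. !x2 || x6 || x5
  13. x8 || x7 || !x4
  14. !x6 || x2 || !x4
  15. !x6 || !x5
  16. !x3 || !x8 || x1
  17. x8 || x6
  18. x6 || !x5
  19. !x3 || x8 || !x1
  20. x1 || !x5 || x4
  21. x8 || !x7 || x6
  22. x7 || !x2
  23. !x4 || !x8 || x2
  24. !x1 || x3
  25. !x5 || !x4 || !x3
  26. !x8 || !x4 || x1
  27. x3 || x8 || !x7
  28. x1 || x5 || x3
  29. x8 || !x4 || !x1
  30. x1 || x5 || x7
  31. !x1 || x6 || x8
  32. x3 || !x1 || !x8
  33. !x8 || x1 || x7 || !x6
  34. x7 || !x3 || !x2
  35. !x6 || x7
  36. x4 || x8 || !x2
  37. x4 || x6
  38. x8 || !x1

x1=true,  x2=false,  x3=true,  x4=false,  x5=false,  x6=true,  x7=true,  x8=true

Branch on x7: set x7 = true.
Branch on x2: set x2 = false.
Branch on x1: set x1 = true.
Unit clause (x3) forces x3 = true.
Unit clause (x8) forces x8 = true.
Unit clause (!x4) forces x4 = false.
Unit clause (x6) forces x6 = true.
Unit clause (!x5) forces x5 = false.
All clauses are satisfied.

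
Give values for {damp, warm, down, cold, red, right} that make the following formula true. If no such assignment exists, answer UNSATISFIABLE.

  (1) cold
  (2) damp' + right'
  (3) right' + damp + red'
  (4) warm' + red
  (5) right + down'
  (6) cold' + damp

From the singleton clause (cold), cold = 1.
From the singleton clause (damp), damp = 1.
From the singleton clause (right'), right = 0.
From the singleton clause (down'), down = 0.
Suppose warm = 0.
All clauses hold; red can take either value.

damp ↦ 1,  warm ↦ 0,  down ↦ 0,  cold ↦ 1,  red ↦ 0,  right ↦ 0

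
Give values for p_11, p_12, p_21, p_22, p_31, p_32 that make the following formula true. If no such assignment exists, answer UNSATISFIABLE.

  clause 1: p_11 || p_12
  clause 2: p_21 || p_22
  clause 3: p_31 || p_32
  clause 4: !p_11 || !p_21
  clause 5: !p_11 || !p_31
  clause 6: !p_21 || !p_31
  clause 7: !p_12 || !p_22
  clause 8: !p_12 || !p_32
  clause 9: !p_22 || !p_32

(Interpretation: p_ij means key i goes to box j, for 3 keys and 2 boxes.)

UNSATISFIABLE

Case p_11 = true:
From the singleton clause (!p_21), p_21 = false.
From the singleton clause (p_22), p_22 = true.
From the singleton clause (!p_31), p_31 = false.
From the singleton clause (p_32), p_32 = true.
Now (!p_32) is unsatisfied and unit — conflict.
Backtrack on p_11: now try p_11 = false.
From the singleton clause (p_12), p_12 = true.
From the singleton clause (!p_22), p_22 = false.
From the singleton clause (p_21), p_21 = true.
From the singleton clause (!p_31), p_31 = false.
From the singleton clause (p_32), p_32 = true.
Now (!p_32) is unsatisfied and unit — conflict.
Either choice for p_11 ends in contradiction.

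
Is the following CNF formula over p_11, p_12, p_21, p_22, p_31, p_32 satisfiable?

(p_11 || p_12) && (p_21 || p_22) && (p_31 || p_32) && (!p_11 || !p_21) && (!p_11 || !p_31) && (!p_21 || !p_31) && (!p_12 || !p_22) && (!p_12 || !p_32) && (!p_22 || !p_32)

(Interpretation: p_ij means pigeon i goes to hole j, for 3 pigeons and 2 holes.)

No, unsatisfiable

Branch on p_11: set p_11 = true.
(!p_21) alone gives p_21 = false.
(p_22) alone gives p_22 = true.
(!p_31) alone gives p_31 = false.
(p_32) alone gives p_32 = true.
But (!p_32) is also a unit clause — contradiction.
Backtrack on p_11: now try p_11 = false.
(p_12) alone gives p_12 = true.
(!p_22) alone gives p_22 = false.
(p_21) alone gives p_21 = true.
(!p_31) alone gives p_31 = false.
(p_32) alone gives p_32 = true.
But (!p_32) is also a unit clause — contradiction.
Both values of p_11 lead to a conflict.
No assignment satisfies every clause.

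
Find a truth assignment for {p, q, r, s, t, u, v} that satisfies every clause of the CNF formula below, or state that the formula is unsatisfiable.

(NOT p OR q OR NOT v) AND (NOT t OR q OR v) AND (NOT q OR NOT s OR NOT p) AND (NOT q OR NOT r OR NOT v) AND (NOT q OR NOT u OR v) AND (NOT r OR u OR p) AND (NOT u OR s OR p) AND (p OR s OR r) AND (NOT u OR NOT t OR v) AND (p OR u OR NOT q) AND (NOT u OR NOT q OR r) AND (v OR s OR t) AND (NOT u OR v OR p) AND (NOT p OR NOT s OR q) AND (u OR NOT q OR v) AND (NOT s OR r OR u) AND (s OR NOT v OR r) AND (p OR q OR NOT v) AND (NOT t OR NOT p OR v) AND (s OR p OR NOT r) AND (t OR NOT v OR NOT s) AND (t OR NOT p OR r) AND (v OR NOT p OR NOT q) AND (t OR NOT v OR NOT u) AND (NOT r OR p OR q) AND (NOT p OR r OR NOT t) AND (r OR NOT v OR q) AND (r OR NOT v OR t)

Branch on p: set p = false.
Branch on r: set r = false.
Unit clause (s) forces s = true.
Unit clause (u) forces u = true.
Unit clause (NOT q) forces q = false.
Unit clause (v) forces v = true.
Now (NOT v) is unsatisfied and unit — conflict.
Undo r and try r = true.
Unit clause (u) forces u = true.
Unit clause (s) forces s = true.
Unit clause (v) forces v = true.
Unit clause (NOT q) forces q = false.
Now (q) is unsatisfied and unit — conflict.
Either choice for r ends in contradiction.
Undo p and try p = true.
Branch on q: set q = true.
Unit clause (NOT s) forces s = false.
Unit clause (v) forces v = true.
Unit clause (NOT r) forces r = false.
Now (r) is unsatisfied and unit — conflict.
Undo q and try q = false.
Unit clause (NOT v) forces v = false.
Unit clause (NOT t) forces t = false.
Unit clause (s) forces s = true.
Now (NOT s) is unsatisfied and unit — conflict.
Either choice for q ends in contradiction.
Either choice for p ends in contradiction.

UNSATISFIABLE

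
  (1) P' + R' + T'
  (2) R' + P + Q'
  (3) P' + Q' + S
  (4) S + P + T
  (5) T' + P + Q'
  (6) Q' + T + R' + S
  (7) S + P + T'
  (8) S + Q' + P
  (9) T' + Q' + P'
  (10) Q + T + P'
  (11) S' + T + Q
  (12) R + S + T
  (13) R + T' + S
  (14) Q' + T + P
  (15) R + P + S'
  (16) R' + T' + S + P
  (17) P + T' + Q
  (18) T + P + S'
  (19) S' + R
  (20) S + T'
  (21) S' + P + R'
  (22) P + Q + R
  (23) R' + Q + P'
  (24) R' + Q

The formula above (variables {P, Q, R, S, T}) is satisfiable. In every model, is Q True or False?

True

Suppose Q = 0.
The clause (R') is unit, so R = 0.
The clause (S') is unit, so S = 0.
The clause (T) is unit, so T = 1.
That conflicts with the unit clause (T').
So every satisfying assignment has Q = True.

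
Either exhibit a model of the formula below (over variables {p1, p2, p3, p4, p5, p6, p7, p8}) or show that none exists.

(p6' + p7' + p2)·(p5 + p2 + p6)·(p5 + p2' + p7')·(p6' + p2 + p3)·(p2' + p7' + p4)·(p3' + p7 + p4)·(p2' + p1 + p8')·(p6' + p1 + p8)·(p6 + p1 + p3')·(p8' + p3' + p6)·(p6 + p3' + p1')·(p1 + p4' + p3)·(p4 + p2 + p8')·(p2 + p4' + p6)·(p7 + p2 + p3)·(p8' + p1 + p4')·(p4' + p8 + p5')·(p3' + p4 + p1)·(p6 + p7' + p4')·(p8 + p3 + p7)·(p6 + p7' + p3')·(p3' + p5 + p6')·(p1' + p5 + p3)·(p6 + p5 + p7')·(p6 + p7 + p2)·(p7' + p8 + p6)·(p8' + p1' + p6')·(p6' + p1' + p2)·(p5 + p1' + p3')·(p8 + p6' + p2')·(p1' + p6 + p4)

p1=1; p2=1; p3=0; p4=1; p5=1; p6=0; p7=0; p8=1

Suppose p6 = 0.
Suppose p5 = 1.
Suppose p1 = 1.
From the singleton clause (p3'), p3 = 0.
From the singleton clause (p4), p4 = 1.
From the singleton clause (p2), p2 = 1.
From the singleton clause (p8), p8 = 1.
From the singleton clause (p7'), p7 = 0.
All clauses are satisfied.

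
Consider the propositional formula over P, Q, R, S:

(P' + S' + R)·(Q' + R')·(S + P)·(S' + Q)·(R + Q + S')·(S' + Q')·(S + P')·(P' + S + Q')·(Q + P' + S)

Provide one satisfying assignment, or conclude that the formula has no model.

Suppose Q = 0.
Unit clause (S') forces S = 0.
Unit clause (P) forces P = 1.
That conflicts with the unit clause (P').
Undo Q and try Q = 1.
Unit clause (R') forces R = 0.
Unit clause (S') forces S = 0.
Unit clause (P) forces P = 1.
That conflicts with the unit clause (P').
Both values of Q lead to a conflict.

UNSATISFIABLE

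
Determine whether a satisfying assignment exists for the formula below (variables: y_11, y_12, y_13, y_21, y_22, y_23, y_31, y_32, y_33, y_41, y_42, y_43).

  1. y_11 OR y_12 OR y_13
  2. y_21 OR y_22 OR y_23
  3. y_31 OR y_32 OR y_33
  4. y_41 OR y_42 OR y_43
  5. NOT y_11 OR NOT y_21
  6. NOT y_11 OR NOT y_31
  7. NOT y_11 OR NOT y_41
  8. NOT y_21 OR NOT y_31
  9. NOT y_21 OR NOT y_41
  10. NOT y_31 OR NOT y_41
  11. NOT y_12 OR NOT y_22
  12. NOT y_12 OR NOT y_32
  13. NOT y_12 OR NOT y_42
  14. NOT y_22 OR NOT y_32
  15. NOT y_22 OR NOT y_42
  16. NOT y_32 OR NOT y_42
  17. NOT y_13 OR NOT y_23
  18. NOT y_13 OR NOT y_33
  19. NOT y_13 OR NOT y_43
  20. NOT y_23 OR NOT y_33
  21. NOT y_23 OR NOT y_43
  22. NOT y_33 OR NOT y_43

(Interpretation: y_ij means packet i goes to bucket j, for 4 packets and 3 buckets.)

Branch on y_11: set y_11 = false.
Branch on y_12: set y_12 = true.
Unit clause (NOT y_22) forces y_22 = false.
Unit clause (NOT y_32) forces y_32 = false.
Unit clause (NOT y_42) forces y_42 = false.
Branch on y_21: set y_21 = true.
Unit clause (NOT y_31) forces y_31 = false.
Unit clause (y_33) forces y_33 = true.
Unit clause (NOT y_41) forces y_41 = false.
Unit clause (y_43) forces y_43 = true.
Now (NOT y_43) is unsatisfied and unit — conflict.
That branch fails; take y_21 = false instead.
Unit clause (y_23) forces y_23 = true.
Unit clause (NOT y_13) forces y_13 = false.
Unit clause (NOT y_33) forces y_33 = false.
Unit clause (y_31) forces y_31 = true.
Unit clause (NOT y_41) forces y_41 = false.
Unit clause (y_43) forces y_43 = true.
Now (NOT y_43) is unsatisfied and unit — conflict.
Either choice for y_21 ends in contradiction.
That branch fails; take y_12 = false instead.
Unit clause (y_13) forces y_13 = true.
Unit clause (NOT y_23) forces y_23 = false.
Unit clause (NOT y_33) forces y_33 = false.
Unit clause (NOT y_43) forces y_43 = false.
Branch on y_21: set y_21 = true.
Unit clause (NOT y_31) forces y_31 = false.
Unit clause (y_32) forces y_32 = true.
Unit clause (NOT y_41) forces y_41 = false.
Unit clause (y_42) forces y_42 = true.
Now (NOT y_42) is unsatisfied and unit — conflict.
That branch fails; take y_21 = false instead.
Unit clause (y_22) forces y_22 = true.
Unit clause (NOT y_32) forces y_32 = false.
Unit clause (y_31) forces y_31 = true.
Unit clause (NOT y_41) forces y_41 = false.
Unit clause (y_42) forces y_42 = true.
Now (NOT y_42) is unsatisfied and unit — conflict.
Either choice for y_21 ends in contradiction.
Either choice for y_12 ends in contradiction.
That branch fails; take y_11 = true instead.
Unit clause (NOT y_21) forces y_21 = false.
Unit clause (NOT y_31) forces y_31 = false.
Unit clause (NOT y_41) forces y_41 = false.
Branch on y_22: set y_22 = true.
Unit clause (NOT y_12) forces y_12 = false.
Unit clause (NOT y_32) forces y_32 = false.
Unit clause (y_33) forces y_33 = true.
Unit clause (NOT y_42) forces y_42 = false.
Unit clause (y_43) forces y_43 = true.
Now (NOT y_43) is unsatisfied and unit — conflict.
That branch fails; take y_22 = false instead.
Unit clause (y_23) forces y_23 = true.
Unit clause (NOT y_13) forces y_13 = false.
Unit clause (NOT y_33) forces y_33 = false.
Unit clause (y_32) forces y_32 = true.
Unit clause (NOT y_12) forces y_12 = false.
Unit clause (NOT y_42) forces y_42 = false.
Unit clause (y_43) forces y_43 = true.
Now (NOT y_43) is unsatisfied and unit — conflict.
Either choice for y_22 ends in contradiction.
Either choice for y_11 ends in contradiction.
No assignment satisfies every clause.

No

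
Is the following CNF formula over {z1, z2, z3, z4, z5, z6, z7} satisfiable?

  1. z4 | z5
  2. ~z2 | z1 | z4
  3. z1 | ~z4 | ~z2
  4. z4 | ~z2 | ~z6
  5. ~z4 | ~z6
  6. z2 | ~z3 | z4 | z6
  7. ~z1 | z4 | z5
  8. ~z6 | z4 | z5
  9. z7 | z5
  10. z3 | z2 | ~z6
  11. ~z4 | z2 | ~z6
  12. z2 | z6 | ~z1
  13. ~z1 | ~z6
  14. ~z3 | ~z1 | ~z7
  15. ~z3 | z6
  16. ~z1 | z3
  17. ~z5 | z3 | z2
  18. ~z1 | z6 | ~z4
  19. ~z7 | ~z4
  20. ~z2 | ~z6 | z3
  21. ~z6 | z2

No

Branch on z4: set z4 = 1.
Unit clause (~z6) forces z6 = 0.
Unit clause (~z3) forces z3 = 0.
Unit clause (~z1) forces z1 = 0.
Unit clause (~z2) forces z2 = 0.
Unit clause (~z5) forces z5 = 0.
Unit clause (z7) forces z7 = 1.
That conflicts with the unit clause (~z7).
That branch fails; take z4 = 0 instead.
Unit clause (z5) forces z5 = 1.
Branch on z2: set z2 = 0.
Unit clause (z3) forces z3 = 1.
Unit clause (z6) forces z6 = 1.
That conflicts with the unit clause (~z6).
That branch fails; take z2 = 1 instead.
Unit clause (z1) forces z1 = 1.
Unit clause (~z6) forces z6 = 0.
Unit clause (~z3) forces z3 = 0.
That conflicts with the unit clause (z3).
Either choice for z2 ends in contradiction.
Either choice for z4 ends in contradiction.
No assignment satisfies every clause.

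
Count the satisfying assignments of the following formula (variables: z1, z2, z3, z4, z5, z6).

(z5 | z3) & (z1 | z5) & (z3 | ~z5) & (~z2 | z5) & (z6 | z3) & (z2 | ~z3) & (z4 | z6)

6

There are 2^6 = 64 truth assignments over (z1, z2, z3, z4, z5, z6).
Split on z5. With z5 = 1, the clauses containing z5 are satisfied and ~z5 drops from the rest; 6 of the 2^5 = 32 assignments to the other variables satisfy what remains.
With z5 = 0, by the same count on the reduced clause set, 0 assignments work.
Total: 6 + 0 = 6.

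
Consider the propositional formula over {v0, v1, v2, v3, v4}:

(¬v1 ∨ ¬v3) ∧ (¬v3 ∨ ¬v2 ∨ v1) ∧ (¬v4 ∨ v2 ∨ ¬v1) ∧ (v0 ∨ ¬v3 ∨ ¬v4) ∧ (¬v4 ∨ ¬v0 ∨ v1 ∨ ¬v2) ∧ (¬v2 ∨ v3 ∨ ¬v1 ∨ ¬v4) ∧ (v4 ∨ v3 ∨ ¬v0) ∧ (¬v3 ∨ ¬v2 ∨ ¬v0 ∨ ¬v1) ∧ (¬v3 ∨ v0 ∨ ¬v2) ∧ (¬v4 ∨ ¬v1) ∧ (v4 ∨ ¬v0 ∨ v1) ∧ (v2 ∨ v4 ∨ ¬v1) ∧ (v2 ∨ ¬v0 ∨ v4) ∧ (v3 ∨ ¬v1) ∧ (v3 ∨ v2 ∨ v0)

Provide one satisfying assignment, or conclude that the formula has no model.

Try v1 = False.
Try v3 = False.
Try v4 = False.
From the singleton clause (¬v0), v0 = False.
From the singleton clause (v2), v2 = True.
All clauses are satisfied.

v0 ↦ False; v1 ↦ False; v2 ↦ True; v3 ↦ False; v4 ↦ False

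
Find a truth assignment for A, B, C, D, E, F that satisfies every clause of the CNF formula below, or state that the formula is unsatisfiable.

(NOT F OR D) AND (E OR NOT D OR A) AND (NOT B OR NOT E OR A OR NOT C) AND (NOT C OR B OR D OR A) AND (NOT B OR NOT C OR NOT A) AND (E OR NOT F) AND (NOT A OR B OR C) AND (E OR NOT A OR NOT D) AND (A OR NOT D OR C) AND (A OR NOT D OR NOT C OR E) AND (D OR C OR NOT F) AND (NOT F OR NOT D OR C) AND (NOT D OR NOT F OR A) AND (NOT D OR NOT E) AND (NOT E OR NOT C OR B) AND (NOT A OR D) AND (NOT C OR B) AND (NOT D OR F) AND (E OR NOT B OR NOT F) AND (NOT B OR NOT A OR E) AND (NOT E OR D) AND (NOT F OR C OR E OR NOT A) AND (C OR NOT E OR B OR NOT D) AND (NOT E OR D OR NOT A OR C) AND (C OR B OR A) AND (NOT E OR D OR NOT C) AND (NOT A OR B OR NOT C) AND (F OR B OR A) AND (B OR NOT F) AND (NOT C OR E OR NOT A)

A: false,  B: true,  C: true,  D: false,  E: false,  F: false

Suppose F = false.
From the singleton clause (NOT D), D = false.
From the singleton clause (NOT A), A = false.
From the singleton clause (NOT E), E = false.
From the singleton clause (B), B = true.
Every clause is now satisfied; C is unconstrained.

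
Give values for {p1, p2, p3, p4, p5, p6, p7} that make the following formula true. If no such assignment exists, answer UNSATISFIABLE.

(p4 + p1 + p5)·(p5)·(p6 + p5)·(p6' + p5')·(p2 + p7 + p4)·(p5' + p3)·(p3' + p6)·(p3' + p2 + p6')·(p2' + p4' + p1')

The clause (p5) is unit, so p5 = 1.
The clause (p6') is unit, so p6 = 0.
The clause (p3) is unit, so p3 = 1.
That conflicts with the unit clause (p3').

UNSATISFIABLE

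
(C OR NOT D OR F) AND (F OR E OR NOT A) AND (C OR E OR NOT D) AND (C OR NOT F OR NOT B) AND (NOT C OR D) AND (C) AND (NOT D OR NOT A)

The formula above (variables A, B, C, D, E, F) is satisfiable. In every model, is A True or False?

False

Suppose A = true.
The clause (C) is unit, so C = true.
The clause (D) is unit, so D = true.
That conflicts with the unit clause (NOT D).
So every satisfying assignment has A = False.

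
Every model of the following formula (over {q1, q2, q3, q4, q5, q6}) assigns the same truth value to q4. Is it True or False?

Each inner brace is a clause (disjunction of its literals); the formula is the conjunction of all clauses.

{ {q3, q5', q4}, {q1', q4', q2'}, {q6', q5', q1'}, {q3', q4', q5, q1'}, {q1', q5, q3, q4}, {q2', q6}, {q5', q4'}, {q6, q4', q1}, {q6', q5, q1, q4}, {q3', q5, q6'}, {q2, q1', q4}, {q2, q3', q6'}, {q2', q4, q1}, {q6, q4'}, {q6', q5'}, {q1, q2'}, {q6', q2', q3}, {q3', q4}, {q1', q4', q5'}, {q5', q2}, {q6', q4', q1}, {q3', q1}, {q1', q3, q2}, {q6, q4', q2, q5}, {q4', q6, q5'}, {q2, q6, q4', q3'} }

False

Suppose q4 = 1.
The clause (q5') is unit, so q5 = 0.
The clause (q6) is unit, so q6 = 1.
The clause (q3') is unit, so q3 = 0.
The clause (q2') is unit, so q2 = 0.
The clause (q1) is unit, so q1 = 1.
But (q1') is also a unit clause — contradiction.
So every satisfying assignment has q4 = False.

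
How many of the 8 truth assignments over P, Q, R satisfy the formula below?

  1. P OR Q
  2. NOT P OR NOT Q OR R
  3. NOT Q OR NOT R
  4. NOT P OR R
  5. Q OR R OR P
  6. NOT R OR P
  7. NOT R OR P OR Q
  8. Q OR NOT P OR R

There are 2^3 = 8 truth assignments over (P, Q, R).
Check each against the 8 clauses (columns in the order P, Q, R):
  F F F  ✗ fails (P OR Q)
  F F T  ✗ fails (P OR Q)
  F T F  ✓ satisfies all
  F T T  ✗ fails (NOT Q OR NOT R)
  T F F  ✗ fails (NOT P OR R)
  T F T  ✓ satisfies all
  T T F  ✗ fails (NOT P OR NOT Q OR R)
  T T T  ✗ fails (NOT Q OR NOT R)
2 of the 8 rows are models.

2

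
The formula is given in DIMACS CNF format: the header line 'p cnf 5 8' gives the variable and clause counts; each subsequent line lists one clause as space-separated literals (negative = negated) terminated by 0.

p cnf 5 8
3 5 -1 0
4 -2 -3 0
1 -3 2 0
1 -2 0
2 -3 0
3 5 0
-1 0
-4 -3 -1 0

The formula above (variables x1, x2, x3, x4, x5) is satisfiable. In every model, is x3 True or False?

Suppose x3 = True.
Unit clause (x2) forces x2 = True.
Unit clause (x4) forces x4 = True.
Unit clause (x1) forces x1 = True.
Now (¬x1) is unsatisfied and unit — conflict.
So every satisfying assignment has x3 = False.

False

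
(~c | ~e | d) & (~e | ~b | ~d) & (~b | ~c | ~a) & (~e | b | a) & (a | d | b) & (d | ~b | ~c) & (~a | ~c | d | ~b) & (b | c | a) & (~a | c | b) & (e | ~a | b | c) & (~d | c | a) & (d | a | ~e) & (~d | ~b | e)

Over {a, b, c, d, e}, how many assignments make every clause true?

There are 2^5 = 32 truth assignments over (a, b, c, d, e).
Split on d. With d = 1, the clauses containing d are satisfied and ~d drops from the rest; 3 of the 2^4 = 16 assignments to the other variables satisfy what remains.
With d = 0, by the same count on the reduced clause set, 4 assignments work.
(One model: a=F, b=F, c=T, d=T, e=F.)
Total: 3 + 4 = 7.

7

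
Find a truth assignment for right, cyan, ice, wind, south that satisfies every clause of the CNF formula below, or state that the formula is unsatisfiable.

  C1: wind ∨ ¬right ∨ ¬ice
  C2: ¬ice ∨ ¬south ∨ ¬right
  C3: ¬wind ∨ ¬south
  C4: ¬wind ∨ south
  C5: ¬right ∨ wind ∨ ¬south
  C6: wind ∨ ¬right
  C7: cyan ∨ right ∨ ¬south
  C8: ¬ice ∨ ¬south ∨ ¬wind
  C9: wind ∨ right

UNSATISFIABLE

Suppose wind = False.
From the singleton clause (¬right), right = False.
Now (right) is unsatisfied and unit — conflict.
So wind must be the other value — set wind = True.
From the singleton clause (¬south), south = False.
Now (south) is unsatisfied and unit — conflict.
Both values of wind lead to a conflict.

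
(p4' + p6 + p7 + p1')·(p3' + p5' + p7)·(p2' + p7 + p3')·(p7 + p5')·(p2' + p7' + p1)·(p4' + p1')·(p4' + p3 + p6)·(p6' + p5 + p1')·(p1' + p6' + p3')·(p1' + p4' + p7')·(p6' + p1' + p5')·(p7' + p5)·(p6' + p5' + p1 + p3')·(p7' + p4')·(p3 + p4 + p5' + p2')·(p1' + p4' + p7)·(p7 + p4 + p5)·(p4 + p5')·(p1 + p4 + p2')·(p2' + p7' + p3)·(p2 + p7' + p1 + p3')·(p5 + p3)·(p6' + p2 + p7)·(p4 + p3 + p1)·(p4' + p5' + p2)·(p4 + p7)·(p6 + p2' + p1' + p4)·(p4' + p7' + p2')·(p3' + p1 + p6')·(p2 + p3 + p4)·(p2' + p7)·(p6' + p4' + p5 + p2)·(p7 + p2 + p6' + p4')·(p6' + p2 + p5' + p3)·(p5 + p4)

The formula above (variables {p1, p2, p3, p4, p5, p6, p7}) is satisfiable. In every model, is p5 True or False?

False

Suppose p5 = 1.
(p7) alone gives p7 = 1.
(p4') alone gives p4 = 0.
But (p4) is also a unit clause — contradiction.
So every satisfying assignment has p5 = False.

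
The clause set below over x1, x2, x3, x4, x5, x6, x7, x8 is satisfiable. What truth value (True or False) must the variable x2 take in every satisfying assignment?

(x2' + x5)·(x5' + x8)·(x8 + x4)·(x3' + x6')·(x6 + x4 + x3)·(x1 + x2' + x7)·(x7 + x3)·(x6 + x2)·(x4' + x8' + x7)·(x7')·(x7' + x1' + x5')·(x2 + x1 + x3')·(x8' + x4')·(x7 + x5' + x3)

True

Suppose x2 = 0.
The clause (x6) is unit, so x6 = 1.
The clause (x3') is unit, so x3 = 0.
The clause (x7) is unit, so x7 = 1.
But (x7') is also a unit clause — contradiction.
So every satisfying assignment has x2 = True.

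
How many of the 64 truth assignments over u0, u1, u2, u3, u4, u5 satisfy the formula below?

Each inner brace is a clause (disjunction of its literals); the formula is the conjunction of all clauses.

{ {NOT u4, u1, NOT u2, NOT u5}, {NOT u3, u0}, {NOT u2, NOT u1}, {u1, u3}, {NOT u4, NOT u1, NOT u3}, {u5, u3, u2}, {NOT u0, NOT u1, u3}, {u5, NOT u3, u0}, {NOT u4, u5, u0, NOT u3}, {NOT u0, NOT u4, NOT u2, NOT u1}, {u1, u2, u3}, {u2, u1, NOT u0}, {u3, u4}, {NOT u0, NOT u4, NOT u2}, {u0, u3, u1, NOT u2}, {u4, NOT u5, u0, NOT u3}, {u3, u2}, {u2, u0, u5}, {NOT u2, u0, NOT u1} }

There are 2^6 = 64 truth assignments over (u0, u1, u2, u3, u4, u5).
Split on u1. With u1 = true, the clauses containing u1 are satisfied and NOT u1 drops from the rest; 2 of the 2^5 = 32 assignments to the other variables satisfy what remains.
With u1 = false, by the same count on the reduced clause set, 2 assignments work.
Total: 2 + 2 = 4.

4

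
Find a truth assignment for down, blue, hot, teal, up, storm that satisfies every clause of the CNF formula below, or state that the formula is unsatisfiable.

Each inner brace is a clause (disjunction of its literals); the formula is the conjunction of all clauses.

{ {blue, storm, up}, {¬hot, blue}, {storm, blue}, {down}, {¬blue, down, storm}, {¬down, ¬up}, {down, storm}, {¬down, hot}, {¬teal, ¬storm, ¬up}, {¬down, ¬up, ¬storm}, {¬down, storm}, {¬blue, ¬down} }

UNSATISFIABLE

(down) alone gives down = True.
(¬up) alone gives up = False.
(hot) alone gives hot = True.
(blue) alone gives blue = True.
That conflicts with the unit clause (¬blue).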